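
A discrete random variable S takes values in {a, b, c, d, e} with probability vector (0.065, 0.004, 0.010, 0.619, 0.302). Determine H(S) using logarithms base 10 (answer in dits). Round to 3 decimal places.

H(S) = −Σ p·log₁₀ p.
  −(0.065)·log₁₀(0.065) = 0.0772
  −(0.004)·log₁₀(0.004) = 0.0096
  −(0.010)·log₁₀(0.010) = 0.0200
  −(0.619)·log₁₀(0.619) = 0.1289
  −(0.302)·log₁₀(0.302) = 0.1570
Sum: 0.0772 + 0.0096 + 0.0200 + 0.1289 + 0.1570 = 0.393 dits.

0.393 dits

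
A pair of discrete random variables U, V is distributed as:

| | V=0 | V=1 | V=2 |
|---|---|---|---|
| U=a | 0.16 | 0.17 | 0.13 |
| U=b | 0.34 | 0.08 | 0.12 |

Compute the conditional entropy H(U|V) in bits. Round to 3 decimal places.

0.928 bits

Marginals: p(U) = (0.4600, 0.5400), p(V) = (0.5000, 0.2500, 0.2500).
H(U|V) = Σ p(V) · H(U|V=·).
  V=0: p=0.5000, H(U|V=0) = 0.9044
  V=1: p=0.2500, H(U|V=1) = 0.9044
  V=2: p=0.2500, H(U|V=2) = 0.9988
Weighted sum = 0.928 bits.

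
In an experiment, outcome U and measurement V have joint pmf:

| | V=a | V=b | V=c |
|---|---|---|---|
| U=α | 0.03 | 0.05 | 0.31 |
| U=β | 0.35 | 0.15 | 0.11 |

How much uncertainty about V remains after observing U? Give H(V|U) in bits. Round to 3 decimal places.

1.218 bits

Chain rule: H(V|U) = H(U,V) − H(U).
Marginals: p(U) = (0.3900, 0.6100), p(V) = (0.3800, 0.2000, 0.4200).
H(U,V) = 2.1826 bits; H(U) = 0.9648 bits.
H(V|U) = 2.1826 − 0.9648 = 1.218 bits.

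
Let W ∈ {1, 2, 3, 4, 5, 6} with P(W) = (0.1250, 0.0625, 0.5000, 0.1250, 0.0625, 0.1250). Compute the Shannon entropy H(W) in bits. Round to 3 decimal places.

H(W) = −Σ p·log₂ p.
  −(0.1250)·log₂(0.1250) = 0.3750
  −(0.0625)·log₂(0.0625) = 0.2500
  −(0.5000)·log₂(0.5000) = 0.5000
  −(0.1250)·log₂(0.1250) = 0.3750
  −(0.0625)·log₂(0.0625) = 0.2500
  −(0.1250)·log₂(0.1250) = 0.3750
Sum: 0.3750 + 0.2500 + 0.5000 + 0.3750 + 0.2500 + 0.3750 = 2.125 bits.

2.125 bits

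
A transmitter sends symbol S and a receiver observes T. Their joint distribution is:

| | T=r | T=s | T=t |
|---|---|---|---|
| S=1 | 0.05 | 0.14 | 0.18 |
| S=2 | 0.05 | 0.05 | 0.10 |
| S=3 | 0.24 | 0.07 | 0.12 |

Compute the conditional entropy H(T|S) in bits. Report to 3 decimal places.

1.434 bits

Marginals: p(S) = (0.3700, 0.2000, 0.4300), p(T) = (0.3400, 0.2600, 0.4000).
H(T|S) = Σ p(S) · H(T|S=·).
  S=1: p=0.3700, H(T|S=1) = 1.4264
  S=2: p=0.2000, H(T|S=2) = 1.5000
  S=3: p=0.4300, H(T|S=3) = 1.4097
Weighted sum = 1.434 bits.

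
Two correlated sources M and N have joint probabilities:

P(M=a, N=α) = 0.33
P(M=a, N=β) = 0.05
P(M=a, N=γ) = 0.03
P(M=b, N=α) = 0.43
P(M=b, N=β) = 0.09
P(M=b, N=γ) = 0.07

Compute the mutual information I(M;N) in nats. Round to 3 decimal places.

Marginals: p(M) = (0.4100, 0.5900), p(N) = (0.7600, 0.1400, 0.1000).
I(M;N) = Σ p(x,y)·ln[p(x,y)/(p(x)p(y))].
  (a,α): 0.33·ln(1.0591) = 0.0189
  (a,β): 0.05·ln(0.8711) = -0.0069
  (a,γ): 0.03·ln(0.7317) = -0.0094
  (b,α): 0.43·ln(0.9590) = -0.0180
  (b,β): 0.09·ln(1.0896) = 0.0077
  (b,γ): 0.07·ln(1.1864) = 0.0120
Sum = 0.004 nats.

0.004 nats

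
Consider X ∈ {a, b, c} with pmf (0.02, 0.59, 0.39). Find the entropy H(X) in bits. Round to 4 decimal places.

1.0918 bits

H(X) = −Σ p·log₂ p.
  −(0.02)·log₂(0.02) = 0.11288
  −(0.59)·log₂(0.59) = 0.44912
  −(0.39)·log₂(0.39) = 0.52980
Sum: 0.11288 + 0.44912 + 0.52980 = 1.0918 bits.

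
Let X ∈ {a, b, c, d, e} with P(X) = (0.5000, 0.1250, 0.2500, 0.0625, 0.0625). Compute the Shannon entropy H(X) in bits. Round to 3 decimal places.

H(X) = −Σ p·log₂ p.
  −(0.5000)·log₂(0.5000) = 0.5000
  −(0.1250)·log₂(0.1250) = 0.3750
  −(0.2500)·log₂(0.2500) = 0.5000
  −(0.0625)·log₂(0.0625) = 0.2500
  −(0.0625)·log₂(0.0625) = 0.2500
Sum: 0.5000 + 0.3750 + 0.5000 + 0.2500 + 0.2500 = 1.875 bits.

1.875 bits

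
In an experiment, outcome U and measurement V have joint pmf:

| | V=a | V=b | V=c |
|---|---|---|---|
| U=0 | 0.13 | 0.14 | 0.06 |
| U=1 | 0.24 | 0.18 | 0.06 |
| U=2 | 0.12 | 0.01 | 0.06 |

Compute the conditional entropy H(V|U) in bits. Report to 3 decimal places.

Marginals: p(U) = (0.3300, 0.4800, 0.1900), p(V) = (0.4900, 0.3300, 0.1800).
H(V|U) = Σ p(U) · H(V|U=·).
  U=0: p=0.3300, H(V|U=0) = 1.5014
  U=1: p=0.4800, H(V|U=1) = 1.4056
  U=2: p=0.1900, H(V|U=2) = 1.1674
Weighted sum = 1.392 bits.

1.392 bits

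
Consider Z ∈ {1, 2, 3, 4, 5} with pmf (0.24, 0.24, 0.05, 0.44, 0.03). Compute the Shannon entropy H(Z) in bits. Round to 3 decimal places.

H(Z) = −Σ p·log₂ p.
  −(0.24)·log₂(0.24) = 0.4941
  −(0.24)·log₂(0.24) = 0.4941
  −(0.05)·log₂(0.05) = 0.2161
  −(0.44)·log₂(0.44) = 0.5211
  −(0.03)·log₂(0.03) = 0.1518
Sum: 0.4941 + 0.4941 + 0.2161 + 0.5211 + 0.1518 = 1.877 bits.

1.877 bits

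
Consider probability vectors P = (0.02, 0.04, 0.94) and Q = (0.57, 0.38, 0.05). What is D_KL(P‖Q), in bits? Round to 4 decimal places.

D(P‖Q) = Σ p·log₂(p/q).
  0.02·log₂(0.02/0.57) = -0.09666
  0.04·log₂(0.04/0.38) = -0.12992
  0.94·log₂(0.94/0.05) = 3.97870
D(P‖Q) = 3.7521 bits.

3.7521 bits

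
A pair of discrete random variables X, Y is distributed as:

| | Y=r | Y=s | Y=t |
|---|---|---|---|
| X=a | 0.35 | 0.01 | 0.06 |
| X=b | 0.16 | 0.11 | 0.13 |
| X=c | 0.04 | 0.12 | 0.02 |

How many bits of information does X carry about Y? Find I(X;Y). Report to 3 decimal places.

0.279 bits

Marginals: p(X) = (0.4200, 0.4000, 0.1800), p(Y) = (0.5500, 0.2400, 0.2100).
I(X;Y) = H(X) + H(Y) − H(X,Y).
H(X) = 1.4997, H(Y) = 1.4413, H(X,Y) = 2.6617.
I(X;Y) = 1.4997 + 1.4413 − 2.6617 = 0.279 bits.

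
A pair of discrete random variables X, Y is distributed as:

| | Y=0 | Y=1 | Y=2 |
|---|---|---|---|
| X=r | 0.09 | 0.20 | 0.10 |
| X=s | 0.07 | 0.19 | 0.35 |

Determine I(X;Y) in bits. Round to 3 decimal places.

Marginals: p(X) = (0.3900, 0.6100), p(Y) = (0.1600, 0.3900, 0.4500).
I(X;Y) = Σ p(x,y)·log₂[p(x,y)/(p(x)p(y))].
  (r,0): 0.09·log₂(1.4423) = 0.0476
  (r,1): 0.20·log₂(1.3149) = 0.0790
  (r,2): 0.10·log₂(0.5698) = -0.0811
  (s,0): 0.07·log₂(0.7172) = -0.0336
  (s,1): 0.19·log₂(0.7987) = -0.0616
  (s,2): 0.35·log₂(1.2750) = 0.1227
Sum = 0.073 bits.

0.073 bits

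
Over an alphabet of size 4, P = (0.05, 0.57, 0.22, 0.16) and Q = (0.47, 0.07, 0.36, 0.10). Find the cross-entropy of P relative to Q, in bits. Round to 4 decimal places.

3.0970 bits

H(P,Q) = −Σ p·log₂ q.
  −0.05·log₂(0.47) = 0.05446
  −0.57·log₂(0.07) = 2.18681
  −0.22·log₂(0.36) = 0.32426
  −0.16·log₂(0.10) = 0.53151
H(P,Q) = 3.0970 bits.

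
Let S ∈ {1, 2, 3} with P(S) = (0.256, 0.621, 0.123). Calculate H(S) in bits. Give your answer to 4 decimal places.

1.3019 bits

H(S) = −Σ p·log₂ p.
  −(0.256)·log₂(0.256) = 0.50324
  −(0.621)·log₂(0.621) = 0.42683
  −(0.123)·log₂(0.123) = 0.37186
Sum: 0.50324 + 0.42683 + 0.37186 = 1.3019 bits.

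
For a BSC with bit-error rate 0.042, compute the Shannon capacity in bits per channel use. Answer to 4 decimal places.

0.7486 bits

Binary symmetric channel: C = 1 − h₂(ε) where h₂ is the binary entropy function.
h₂(0.042) = −0.042·log₂0.042 − 0.958·log₂0.958 = 0.2514.
C = 1 − 0.2514 = 0.7486 bits per channel use.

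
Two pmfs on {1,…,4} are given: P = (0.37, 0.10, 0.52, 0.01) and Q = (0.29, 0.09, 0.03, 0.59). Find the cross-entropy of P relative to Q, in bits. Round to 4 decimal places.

3.6464 bits

H(P,Q) = −Σ p·log₂ q.
  −0.37·log₂(0.29) = 0.66077
  −0.10·log₂(0.09) = 0.34739
  −0.52·log₂(0.03) = 2.63062
  −0.01·log₂(0.59) = 0.00761
H(P,Q) = 3.6464 bits.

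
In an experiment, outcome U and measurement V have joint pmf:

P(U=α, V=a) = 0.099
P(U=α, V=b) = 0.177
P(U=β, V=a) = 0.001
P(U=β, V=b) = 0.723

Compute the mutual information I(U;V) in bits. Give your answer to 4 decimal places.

Marginals: p(U) = (0.2760, 0.7240), p(V) = (0.1000, 0.9000).
I(U;V) = Σ p(x,y)·log₂[p(x,y)/(p(x)p(y))].
  (α,a): 0.099·log₂(3.5870) = 0.18243
  (α,b): 0.177·log₂(0.7126) = -0.08654
  (β,a): 0.001·log₂(0.0138) = -0.00618
  (β,b): 0.723·log₂(1.1096) = 0.10846
Sum = 0.1982 bits.

0.1982 bits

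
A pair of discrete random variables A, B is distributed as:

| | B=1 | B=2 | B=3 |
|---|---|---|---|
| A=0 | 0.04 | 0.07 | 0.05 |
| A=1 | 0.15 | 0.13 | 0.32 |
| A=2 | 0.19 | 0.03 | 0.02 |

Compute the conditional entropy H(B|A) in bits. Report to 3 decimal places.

Marginals: p(A) = (0.1600, 0.6000, 0.2400), p(B) = (0.3800, 0.2300, 0.3900).
H(B|A) = Σ p(A) · H(B|A=·).
  A=0: p=0.1600, H(B|A=0) = 1.5462
  A=1: p=0.6000, H(B|A=1) = 1.4617
  A=2: p=0.2400, H(B|A=2) = 0.9406
Weighted sum = 1.350 bits.

1.350 bits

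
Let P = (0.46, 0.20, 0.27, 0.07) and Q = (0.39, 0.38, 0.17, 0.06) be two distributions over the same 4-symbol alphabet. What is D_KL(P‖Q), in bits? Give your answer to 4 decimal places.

0.1201 bits

D(P‖Q) = Σ p·log₂(p/q).
  0.46·log₂(0.46/0.39) = 0.10955
  0.20·log₂(0.20/0.38) = -0.18520
  0.27·log₂(0.27/0.17) = 0.18020
  0.07·log₂(0.07/0.06) = 0.01557
D(P‖Q) = 0.1201 bits.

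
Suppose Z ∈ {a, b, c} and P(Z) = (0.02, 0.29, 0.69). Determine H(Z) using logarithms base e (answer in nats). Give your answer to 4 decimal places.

0.6933 nats

H(Z) = −Σ p·ln p.
  −(0.02)·ln(0.02) = 0.07824
  −(0.29)·ln(0.29) = 0.35898
  −(0.69)·ln(0.69) = 0.25603
Sum: 0.07824 + 0.35898 + 0.25603 = 0.6933 nats.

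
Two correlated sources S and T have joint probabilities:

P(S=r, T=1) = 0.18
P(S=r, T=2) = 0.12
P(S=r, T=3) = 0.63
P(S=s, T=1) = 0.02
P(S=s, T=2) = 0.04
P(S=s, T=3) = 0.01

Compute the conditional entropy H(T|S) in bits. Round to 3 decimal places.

Marginals: p(S) = (0.9300, 0.0700), p(T) = (0.2000, 0.1600, 0.6400).
H(T|S) = Σ p(S) · H(T|S=·).
  S=r: p=0.9300, H(T|S=r) = 1.2204
  S=s: p=0.0700, H(T|S=s) = 1.3788
Weighted sum = 1.231 bits.

1.231 bits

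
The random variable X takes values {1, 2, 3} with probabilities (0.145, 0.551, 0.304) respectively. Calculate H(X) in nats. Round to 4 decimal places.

H(X) = −Σ p·ln p.
  −(0.145)·ln(0.145) = 0.28000
  −(0.551)·ln(0.551) = 0.32841
  −(0.304)·ln(0.304) = 0.36198
Sum: 0.28000 + 0.32841 + 0.36198 = 0.9704 nats.

0.9704 nats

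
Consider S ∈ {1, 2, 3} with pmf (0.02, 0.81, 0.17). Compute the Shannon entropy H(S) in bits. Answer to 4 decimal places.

H(S) = −Σ p·log₂ p.
  −(0.02)·log₂(0.02) = 0.11288
  −(0.81)·log₂(0.81) = 0.24625
  −(0.17)·log₂(0.17) = 0.43459
Sum: 0.11288 + 0.24625 + 0.43459 = 0.7937 bits.

0.7937 bits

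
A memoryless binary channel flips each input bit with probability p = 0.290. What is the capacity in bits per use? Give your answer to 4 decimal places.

Binary symmetric channel: C = 1 − h₂(ε) where h₂ is the binary entropy function.
h₂(0.290) = −0.290·log₂0.290 − 0.710·log₂0.710 = 0.8687.
C = 1 − 0.8687 = 0.1313 bits per channel use.

0.1313 bits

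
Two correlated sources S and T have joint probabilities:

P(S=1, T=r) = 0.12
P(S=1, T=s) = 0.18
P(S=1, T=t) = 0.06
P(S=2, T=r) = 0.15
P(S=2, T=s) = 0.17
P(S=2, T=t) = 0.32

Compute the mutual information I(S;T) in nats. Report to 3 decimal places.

Marginals: p(S) = (0.3600, 0.6400), p(T) = (0.2700, 0.3500, 0.3800).
I(S;T) = H(S) + H(T) − H(S,T).
H(S) = 0.6534, H(T) = 1.0886, H(S,T) = 1.6823.
I(S;T) = 0.6534 + 1.0886 − 1.6823 = 0.060 nats.

0.060 nats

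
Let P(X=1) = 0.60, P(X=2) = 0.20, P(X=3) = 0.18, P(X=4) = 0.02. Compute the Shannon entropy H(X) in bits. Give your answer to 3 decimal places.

1.465 bits

H(X) = −Σ p·log₂ p.
  −(0.60)·log₂(0.60) = 0.4422
  −(0.20)·log₂(0.20) = 0.4644
  −(0.18)·log₂(0.18) = 0.4453
  −(0.02)·log₂(0.02) = 0.1129
Sum: 0.4422 + 0.4644 + 0.4453 + 0.1129 = 1.465 bits.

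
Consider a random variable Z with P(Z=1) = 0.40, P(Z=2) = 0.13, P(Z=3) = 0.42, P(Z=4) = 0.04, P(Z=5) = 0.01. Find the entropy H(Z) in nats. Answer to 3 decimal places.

H(Z) = −Σ p·ln p.
  −(0.40)·ln(0.40) = 0.3665
  −(0.13)·ln(0.13) = 0.2652
  −(0.42)·ln(0.42) = 0.3644
  −(0.04)·ln(0.04) = 0.1288
  −(0.01)·ln(0.01) = 0.0461
Sum: 0.3665 + 0.2652 + 0.3644 + 0.1288 + 0.0461 = 1.171 nats.

1.171 nats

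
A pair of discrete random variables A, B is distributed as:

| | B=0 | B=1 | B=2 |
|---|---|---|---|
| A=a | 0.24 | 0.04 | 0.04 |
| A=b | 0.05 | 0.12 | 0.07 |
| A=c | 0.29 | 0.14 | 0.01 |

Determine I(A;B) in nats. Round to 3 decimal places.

0.129 nats

Marginals: p(A) = (0.3200, 0.2400, 0.4400), p(B) = (0.5800, 0.3000, 0.1200).
I(A;B) = H(A) + H(B) − H(A,B).
H(A) = 1.0684, H(B) = 0.9316, H(A,B) = 1.8707.
I(A;B) = 1.0684 + 0.9316 − 1.8707 = 0.129 nats.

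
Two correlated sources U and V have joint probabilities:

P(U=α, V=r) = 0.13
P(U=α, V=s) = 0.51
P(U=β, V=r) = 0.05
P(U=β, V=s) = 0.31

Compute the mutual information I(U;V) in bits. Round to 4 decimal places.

Marginals: p(U) = (0.6400, 0.3600), p(V) = (0.1800, 0.8200).
I(U;V) = Σ p(x,y)·log₂[p(x,y)/(p(x)p(y))].
  (α,r): 0.13·log₂(1.1285) = 0.02267
  (α,s): 0.51·log₂(0.9718) = -0.02105
  (β,r): 0.05·log₂(0.7716) = -0.01870
  (β,s): 0.31·log₂(1.0501) = 0.02188
Sum = 0.0048 bits.

0.0048 bits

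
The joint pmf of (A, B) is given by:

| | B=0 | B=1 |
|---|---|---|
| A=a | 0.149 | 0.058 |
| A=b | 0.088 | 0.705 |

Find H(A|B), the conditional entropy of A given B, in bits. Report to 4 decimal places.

0.5216 bits

Marginals: p(A) = (0.2070, 0.7930), p(B) = (0.2370, 0.7630).
H(A|B) = Σ p(B) · H(A|B=·).
  B=0: p=0.2370, H(A|B=0) = 0.9517
  B=1: p=0.7630, H(A|B=1) = 0.3880
Weighted sum = 0.5216 bits.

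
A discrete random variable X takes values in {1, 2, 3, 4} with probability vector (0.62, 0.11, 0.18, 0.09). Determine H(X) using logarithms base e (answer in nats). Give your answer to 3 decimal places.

1.065 nats

H(X) = −Σ p·ln p.
  −(0.62)·ln(0.62) = 0.2964
  −(0.11)·ln(0.11) = 0.2428
  −(0.18)·ln(0.18) = 0.3087
  −(0.09)·ln(0.09) = 0.2167
Sum: 0.2964 + 0.2428 + 0.3087 + 0.2167 = 1.065 nats.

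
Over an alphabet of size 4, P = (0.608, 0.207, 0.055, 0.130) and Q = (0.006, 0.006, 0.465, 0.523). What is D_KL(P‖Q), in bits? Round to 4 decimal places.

D(P‖Q) = Σ p·log₂(p/q).
  0.608·log₂(0.608/0.006) = 4.05108
  0.207·log₂(0.207/0.006) = 1.05746
  0.055·log₂(0.055/0.465) = -0.16938
  0.130·log₂(0.130/0.523) = -0.26108
D(P‖Q) = 4.6781 bits.

4.6781 bits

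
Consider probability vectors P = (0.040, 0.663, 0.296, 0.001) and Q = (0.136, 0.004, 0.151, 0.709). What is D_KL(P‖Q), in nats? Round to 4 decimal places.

D(P‖Q) = Σ p·ln(p/q).
  0.040·ln(0.040/0.136) = -0.04895
  0.663·ln(0.663/0.004) = 3.38825
  0.296·ln(0.296/0.151) = 0.19923
  0.001·ln(0.001/0.709) = -0.00656
D(P‖Q) = 3.5320 nats.

3.5320 nats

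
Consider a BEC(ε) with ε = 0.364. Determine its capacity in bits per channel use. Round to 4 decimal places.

0.6360 bits

Binary erasure channel: capacity C = 1 − ε.
C = 1 − 0.364 = 0.6360 bits per channel use.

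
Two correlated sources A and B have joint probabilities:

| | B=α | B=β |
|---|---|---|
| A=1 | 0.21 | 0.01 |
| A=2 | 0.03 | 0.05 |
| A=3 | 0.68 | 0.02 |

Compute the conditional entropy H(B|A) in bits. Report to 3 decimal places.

Marginals: p(A) = (0.2200, 0.0800, 0.7000), p(B) = (0.9200, 0.0800).
H(B|A) = Σ p(A) · H(B|A=·).
  A=1: p=0.2200, H(B|A=1) = 0.2668
  A=2: p=0.0800, H(B|A=2) = 0.9544
  A=3: p=0.7000, H(B|A=3) = 0.1872
Weighted sum = 0.266 bits.

0.266 bits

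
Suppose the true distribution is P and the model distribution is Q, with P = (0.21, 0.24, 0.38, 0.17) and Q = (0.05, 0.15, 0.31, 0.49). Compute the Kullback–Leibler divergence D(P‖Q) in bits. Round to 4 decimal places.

D(P‖Q) = Σ p·log₂(p/q).
  0.21·log₂(0.21/0.05) = 0.43478
  0.24·log₂(0.24/0.15) = 0.16274
  0.38·log₂(0.38/0.31) = 0.11162
  0.17·log₂(0.17/0.49) = -0.25963
D(P‖Q) = 0.4495 bits.

0.4495 bits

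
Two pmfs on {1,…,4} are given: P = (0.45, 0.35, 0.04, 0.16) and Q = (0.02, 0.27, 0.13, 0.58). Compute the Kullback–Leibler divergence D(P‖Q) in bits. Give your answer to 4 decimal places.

D(P‖Q) = Σ p·log₂(p/q).
  0.45·log₂(0.45/0.02) = 2.02133
  0.35·log₂(0.35/0.27) = 0.13104
  0.04·log₂(0.04/0.13) = -0.06802
  0.16·log₂(0.16/0.58) = -0.29728
D(P‖Q) = 1.7871 bits.

1.7871 bits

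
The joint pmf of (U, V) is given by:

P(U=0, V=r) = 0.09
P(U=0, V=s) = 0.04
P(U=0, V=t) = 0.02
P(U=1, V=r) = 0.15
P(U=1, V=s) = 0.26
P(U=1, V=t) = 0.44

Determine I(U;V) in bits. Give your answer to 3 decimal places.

Marginals: p(U) = (0.1500, 0.8500), p(V) = (0.2400, 0.3000, 0.4600).
I(U;V) = H(U) + H(V) − H(U,V).
H(U) = 0.6098, H(V) = 1.5306, H(U,V) = 2.0483.
I(U;V) = 0.6098 + 1.5306 − 2.0483 = 0.092 bits.

0.092 bits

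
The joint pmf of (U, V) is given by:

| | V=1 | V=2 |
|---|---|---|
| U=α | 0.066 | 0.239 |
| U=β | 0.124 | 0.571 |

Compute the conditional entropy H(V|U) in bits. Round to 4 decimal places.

0.7001 bits

Marginals: p(U) = (0.3050, 0.6950), p(V) = (0.1900, 0.8100).
H(V|U) = Σ p(U) · H(V|U=·).
  U=α: p=0.3050, H(V|U=α) = 0.7535
  U=β: p=0.6950, H(V|U=β) = 0.6766
Weighted sum = 0.7001 bits.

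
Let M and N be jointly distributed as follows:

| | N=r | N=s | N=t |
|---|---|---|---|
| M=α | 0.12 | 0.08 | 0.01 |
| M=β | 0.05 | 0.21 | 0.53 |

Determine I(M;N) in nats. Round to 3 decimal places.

Marginals: p(M) = (0.2100, 0.7900), p(N) = (0.1700, 0.2900, 0.5400).
I(M;N) = Σ p(x,y)·ln[p(x,y)/(p(x)p(y))].
  (α,r): 0.12·ln(3.3613) = 0.1455
  (α,s): 0.08·ln(1.3136) = 0.0218
  (α,t): 0.01·ln(0.0882) = -0.0243
  (β,r): 0.05·ln(0.3723) = -0.0494
  (β,s): 0.21·ln(0.9166) = -0.0183
  (β,t): 0.53·ln(1.2424) = 0.1150
Sum = 0.190 nats.

0.190 nats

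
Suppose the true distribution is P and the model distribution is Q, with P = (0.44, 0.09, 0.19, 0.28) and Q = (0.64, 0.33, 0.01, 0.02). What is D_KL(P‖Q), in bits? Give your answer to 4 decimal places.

D(P‖Q) = Σ p·log₂(p/q).
  0.44·log₂(0.44/0.64) = -0.23785
  0.09·log₂(0.09/0.33) = -0.16870
  0.19·log₂(0.19/0.01) = 0.80711
  0.28·log₂(0.28/0.02) = 1.06606
D(P‖Q) = 1.4666 bits.

1.4666 bits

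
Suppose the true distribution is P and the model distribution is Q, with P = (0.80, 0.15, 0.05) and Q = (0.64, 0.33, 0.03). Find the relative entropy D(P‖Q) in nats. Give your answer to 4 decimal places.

0.0858 nats

D(P‖Q) = Σ p·ln(p/q).
  0.80·ln(0.80/0.64) = 0.17851
  0.15·ln(0.15/0.33) = -0.11827
  0.05·ln(0.05/0.03) = 0.02554
D(P‖Q) = 0.0858 nats.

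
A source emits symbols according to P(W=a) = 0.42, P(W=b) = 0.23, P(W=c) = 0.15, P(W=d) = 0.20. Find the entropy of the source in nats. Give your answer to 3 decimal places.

H(W) = −Σ p·ln p.
  −(0.42)·ln(0.42) = 0.3644
  −(0.23)·ln(0.23) = 0.3380
  −(0.15)·ln(0.15) = 0.2846
  −(0.20)·ln(0.20) = 0.3219
Sum: 0.3644 + 0.3380 + 0.2846 + 0.3219 = 1.309 nats.

1.309 nats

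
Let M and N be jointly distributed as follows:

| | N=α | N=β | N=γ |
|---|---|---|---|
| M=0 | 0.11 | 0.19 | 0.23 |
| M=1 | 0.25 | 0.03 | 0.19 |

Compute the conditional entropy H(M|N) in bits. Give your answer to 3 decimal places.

Marginals: p(M) = (0.5300, 0.4700), p(N) = (0.3600, 0.2200, 0.4200).
H(M|N) = Σ p(N) · H(M|N=·).
  N=α: p=0.3600, H(M|N=α) = 0.8880
  N=β: p=0.2200, H(M|N=β) = 0.5746
  N=γ: p=0.4200, H(M|N=γ) = 0.9934
Weighted sum = 0.863 bits.

0.863 bits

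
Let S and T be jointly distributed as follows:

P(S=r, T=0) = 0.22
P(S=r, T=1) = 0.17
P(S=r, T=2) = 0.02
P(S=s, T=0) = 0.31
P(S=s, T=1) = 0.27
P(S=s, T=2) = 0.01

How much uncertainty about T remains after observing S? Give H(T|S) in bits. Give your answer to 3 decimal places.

1.152 bits

Chain rule: H(T|S) = H(S,T) − H(S).
Marginals: p(S) = (0.4100, 0.5900), p(T) = (0.5300, 0.4400, 0.0300).
H(S,T) = 2.1283 bits; H(S) = 0.9765 bits.
H(T|S) = 2.1283 − 0.9765 = 1.152 bits.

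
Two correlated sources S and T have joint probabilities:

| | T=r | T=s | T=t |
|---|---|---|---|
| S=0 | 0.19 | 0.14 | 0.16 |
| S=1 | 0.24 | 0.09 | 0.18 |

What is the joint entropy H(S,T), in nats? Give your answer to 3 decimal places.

H(S,T) = −Σ p(x,y)·ln p(x,y) over all 6 cells.
  cell (0,r): −0.19·ln0.19 = 0.3155
  cell (0,s): −0.14·ln0.14 = 0.2753
  cell (0,t): −0.16·ln0.16 = 0.2932
  cell (1,r): −0.24·ln0.24 = 0.3425
  cell (1,s): −0.09·ln0.09 = 0.2167
  cell (1,t): −0.18·ln0.18 = 0.3087
Sum = 1.752 nats.

1.752 nats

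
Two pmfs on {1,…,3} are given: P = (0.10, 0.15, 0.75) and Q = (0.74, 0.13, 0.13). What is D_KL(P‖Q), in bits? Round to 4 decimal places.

D(P‖Q) = Σ p·log₂(p/q).
  0.10·log₂(0.10/0.74) = -0.28875
  0.15·log₂(0.15/0.13) = 0.03097
  0.75·log₂(0.75/0.13) = 1.89628
D(P‖Q) = 1.6385 bits.

1.6385 bits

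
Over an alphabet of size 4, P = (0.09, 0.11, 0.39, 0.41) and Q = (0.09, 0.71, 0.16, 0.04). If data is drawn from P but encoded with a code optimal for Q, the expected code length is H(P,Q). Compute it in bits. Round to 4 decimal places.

3.3021 bits

H(P,Q) = −Σ p·log₂ q.
  −0.09·log₂(0.09) = 0.31265
  −0.11·log₂(0.71) = 0.05435
  −0.39·log₂(0.16) = 1.03110
  −0.41·log₂(0.04) = 1.90398
H(P,Q) = 3.3021 bits.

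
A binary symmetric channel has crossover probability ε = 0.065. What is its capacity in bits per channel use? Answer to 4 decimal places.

0.6530 bits

Binary symmetric channel: C = 1 − h₂(ε) where h₂ is the binary entropy function.
h₂(0.065) = −0.065·log₂0.065 − 0.935·log₂0.935 = 0.3470.
C = 1 − 0.3470 = 0.6530 bits per channel use.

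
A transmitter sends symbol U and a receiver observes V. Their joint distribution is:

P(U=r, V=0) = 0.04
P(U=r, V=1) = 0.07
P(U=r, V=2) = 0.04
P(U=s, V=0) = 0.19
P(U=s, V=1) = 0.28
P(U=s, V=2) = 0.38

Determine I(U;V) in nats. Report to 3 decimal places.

0.009 nats

Marginals: p(U) = (0.1500, 0.8500), p(V) = (0.2300, 0.3500, 0.4200).
I(U;V) = Σ p(x,y)·ln[p(x,y)/(p(x)p(y))].
  (r,0): 0.04·ln(1.1594) = 0.0059
  (r,1): 0.07·ln(1.3333) = 0.0201
  (r,2): 0.04·ln(0.6349) = -0.0182
  (s,0): 0.19·ln(0.9719) = -0.0054
  (s,1): 0.28·ln(0.9412) = -0.0170
  (s,2): 0.38·ln(1.0644) = 0.0237
Sum = 0.009 nats.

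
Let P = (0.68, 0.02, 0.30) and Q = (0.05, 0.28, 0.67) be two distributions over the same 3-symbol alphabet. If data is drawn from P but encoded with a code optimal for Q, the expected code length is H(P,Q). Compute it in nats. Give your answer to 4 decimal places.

H(P,Q) = −Σ p·ln q.
  −0.68·ln(0.05) = 2.03710
  −0.02·ln(0.28) = 0.02546
  −0.30·ln(0.67) = 0.12014
H(P,Q) = 2.1827 nats.

2.1827 nats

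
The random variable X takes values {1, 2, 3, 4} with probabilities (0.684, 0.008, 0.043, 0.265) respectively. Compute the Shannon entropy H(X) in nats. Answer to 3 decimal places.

0.786 nats

H(X) = −Σ p·ln p.
  −(0.684)·ln(0.684) = 0.2598
  −(0.008)·ln(0.008) = 0.0386
  −(0.043)·ln(0.043) = 0.1353
  −(0.265)·ln(0.265) = 0.3519
Sum: 0.2598 + 0.0386 + 0.1353 + 0.3519 = 0.786 nats.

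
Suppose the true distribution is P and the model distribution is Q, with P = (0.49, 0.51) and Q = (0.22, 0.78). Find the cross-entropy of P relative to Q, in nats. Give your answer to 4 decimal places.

H(P,Q) = −Σ p·ln q.
  −0.49·ln(0.22) = 0.74192
  −0.51·ln(0.78) = 0.12672
H(P,Q) = 0.8686 nats.

0.8686 nats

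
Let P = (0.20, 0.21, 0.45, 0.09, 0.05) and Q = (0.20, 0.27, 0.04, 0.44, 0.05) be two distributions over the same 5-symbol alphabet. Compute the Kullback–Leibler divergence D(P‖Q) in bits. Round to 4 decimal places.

D(P‖Q) = Σ p·log₂(p/q).
  0.20·log₂(0.20/0.20) = 0.00000
  0.21·log₂(0.21/0.27) = -0.07614
  0.45·log₂(0.45/0.04) = 1.57133
  0.09·log₂(0.09/0.44) = -0.20606
  0.05·log₂(0.05/0.05) = 0.00000
D(P‖Q) = 1.2891 bits.

1.2891 bits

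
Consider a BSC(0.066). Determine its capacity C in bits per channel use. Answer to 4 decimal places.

Binary symmetric channel: C = 1 − h₂(ε) where h₂ is the binary entropy function.
h₂(0.066) = −0.066·log₂0.066 − 0.934·log₂0.934 = 0.3508.
C = 1 − 0.3508 = 0.6492 bits per channel use.

0.6492 bits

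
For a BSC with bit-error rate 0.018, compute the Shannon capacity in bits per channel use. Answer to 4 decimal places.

0.8699 bits

Binary symmetric channel: C = 1 − h₂(ε) where h₂ is the binary entropy function.
h₂(0.018) = −0.018·log₂0.018 − 0.982·log₂0.982 = 0.1301.
C = 1 − 0.1301 = 0.8699 bits per channel use.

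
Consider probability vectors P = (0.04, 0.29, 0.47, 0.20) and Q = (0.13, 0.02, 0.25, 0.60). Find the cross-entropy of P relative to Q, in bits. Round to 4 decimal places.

2.8418 bits

H(P,Q) = −Σ p·log₂ q.
  −0.04·log₂(0.13) = 0.11774
  −0.29·log₂(0.02) = 1.63672
  −0.47·log₂(0.25) = 0.94000
  −0.20·log₂(0.60) = 0.14739
H(P,Q) = 2.8418 bits.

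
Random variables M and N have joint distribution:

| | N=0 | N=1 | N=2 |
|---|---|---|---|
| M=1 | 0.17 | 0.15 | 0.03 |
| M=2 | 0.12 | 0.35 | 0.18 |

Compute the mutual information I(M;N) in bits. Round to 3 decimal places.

0.085 bits

Marginals: p(M) = (0.3500, 0.6500), p(N) = (0.2900, 0.5000, 0.2100).
I(M;N) = H(M) + H(N) − H(M,N).
H(M) = 0.9341, H(N) = 1.4907, H(M,N) = 2.3394.
I(M;N) = 0.9341 + 1.4907 − 2.3394 = 0.085 bits.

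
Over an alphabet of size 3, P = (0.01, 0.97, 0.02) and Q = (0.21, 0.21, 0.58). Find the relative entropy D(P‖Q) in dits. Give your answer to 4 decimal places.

0.6021 dits

D(P‖Q) = Σ p·log₁₀(p/q).
  0.01·log₁₀(0.01/0.21) = -0.01322
  0.97·log₁₀(0.97/0.21) = 0.64462
  0.02·log₁₀(0.02/0.58) = -0.02925
D(P‖Q) = 0.6021 dits.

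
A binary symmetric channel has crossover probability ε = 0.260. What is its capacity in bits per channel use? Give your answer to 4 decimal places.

0.1733 bits

Binary symmetric channel: C = 1 − h₂(ε) where h₂ is the binary entropy function.
h₂(0.260) = −0.260·log₂0.260 − 0.740·log₂0.740 = 0.8267.
C = 1 − 0.8267 = 0.1733 bits per channel use.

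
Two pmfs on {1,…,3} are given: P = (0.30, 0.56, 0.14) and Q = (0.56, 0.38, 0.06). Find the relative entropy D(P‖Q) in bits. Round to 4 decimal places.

D(P‖Q) = Σ p·log₂(p/q).
  0.30·log₂(0.30/0.56) = -0.27014
  0.56·log₂(0.56/0.38) = 0.31328
  0.14·log₂(0.14/0.06) = 0.17113
D(P‖Q) = 0.2143 bits.

0.2143 bits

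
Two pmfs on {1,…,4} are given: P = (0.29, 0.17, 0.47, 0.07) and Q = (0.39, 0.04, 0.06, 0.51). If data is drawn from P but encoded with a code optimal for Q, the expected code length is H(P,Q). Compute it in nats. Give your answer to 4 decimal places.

H(P,Q) = −Σ p·ln q.
  −0.29·ln(0.39) = 0.27307
  −0.17·ln(0.04) = 0.54721
  −0.47·ln(0.06) = 1.32230
  −0.07·ln(0.51) = 0.04713
H(P,Q) = 2.1897 nats.

2.1897 nats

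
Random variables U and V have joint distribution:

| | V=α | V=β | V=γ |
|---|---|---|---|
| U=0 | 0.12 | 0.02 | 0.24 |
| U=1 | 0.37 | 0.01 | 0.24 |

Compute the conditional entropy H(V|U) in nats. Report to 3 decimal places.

Marginals: p(U) = (0.3800, 0.6200), p(V) = (0.4900, 0.0300, 0.4800).
H(V|U) = Σ p(U) · H(V|U=·).
  U=0: p=0.3800, H(V|U=0) = 0.8092
  U=1: p=0.6200, H(V|U=1) = 0.7420
Weighted sum = 0.768 nats.

0.768 nats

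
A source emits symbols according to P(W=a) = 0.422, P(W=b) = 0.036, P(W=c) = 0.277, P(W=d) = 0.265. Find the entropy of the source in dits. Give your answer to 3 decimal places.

0.517 dits

H(W) = −Σ p·log₁₀ p.
  −(0.422)·log₁₀(0.422) = 0.1581
  −(0.036)·log₁₀(0.036) = 0.0520
  −(0.277)·log₁₀(0.277) = 0.1544
  −(0.265)·log₁₀(0.265) = 0.1528
Sum: 0.1581 + 0.0520 + 0.1544 + 0.1528 = 0.517 dits.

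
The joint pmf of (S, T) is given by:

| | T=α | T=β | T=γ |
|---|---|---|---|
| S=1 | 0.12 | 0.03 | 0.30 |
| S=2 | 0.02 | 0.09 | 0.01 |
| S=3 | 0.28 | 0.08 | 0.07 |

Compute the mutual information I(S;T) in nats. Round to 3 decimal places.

Marginals: p(S) = (0.4500, 0.1200, 0.4300), p(T) = (0.4200, 0.2000, 0.3800).
I(S;T) = H(S) + H(T) − H(S,T).
H(S) = 0.9767, H(T) = 1.0539, H(S,T) = 1.8065.
I(S;T) = 0.9767 + 1.0539 − 1.8065 = 0.224 nats.

0.224 nats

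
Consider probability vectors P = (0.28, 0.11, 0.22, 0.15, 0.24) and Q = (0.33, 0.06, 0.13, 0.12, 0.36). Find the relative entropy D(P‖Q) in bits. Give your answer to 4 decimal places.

0.1047 bits

D(P‖Q) = Σ p·log₂(p/q).
  0.28·log₂(0.28/0.33) = -0.06637
  0.11·log₂(0.11/0.06) = 0.09619
  0.22·log₂(0.22/0.13) = 0.16698
  0.15·log₂(0.15/0.12) = 0.04829
  0.24·log₂(0.24/0.36) = -0.14039
D(P‖Q) = 0.1047 bits.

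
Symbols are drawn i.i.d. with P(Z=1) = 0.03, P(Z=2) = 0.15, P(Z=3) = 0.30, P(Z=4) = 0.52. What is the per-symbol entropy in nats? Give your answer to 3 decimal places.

H(Z) = −Σ p·ln p.
  −(0.03)·ln(0.03) = 0.1052
  −(0.15)·ln(0.15) = 0.2846
  −(0.30)·ln(0.30) = 0.3612
  −(0.52)·ln(0.52) = 0.3400
Sum: 0.1052 + 0.2846 + 0.3612 + 0.3400 = 1.091 nats.

1.091 nats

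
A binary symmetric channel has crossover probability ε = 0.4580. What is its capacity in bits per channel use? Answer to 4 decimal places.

0.0051 bits

Binary symmetric channel: C = 1 − h₂(ε) where h₂ is the binary entropy function.
h₂(0.4580) = −0.4580·log₂0.4580 − 0.5420·log₂0.5420 = 0.9949.
C = 1 − 0.9949 = 0.0051 bits per channel use.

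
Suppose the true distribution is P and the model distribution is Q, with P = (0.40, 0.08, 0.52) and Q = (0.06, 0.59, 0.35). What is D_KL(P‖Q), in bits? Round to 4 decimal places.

1.1612 bits

D(P‖Q) = Σ p·log₂(p/q).
  0.40·log₂(0.40/0.06) = 1.09479
  0.08·log₂(0.08/0.59) = -0.23061
  0.52·log₂(0.52/0.35) = 0.29700
D(P‖Q) = 1.1612 bits.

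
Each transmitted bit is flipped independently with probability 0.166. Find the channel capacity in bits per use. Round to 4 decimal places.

0.3515 bits

Binary symmetric channel: C = 1 − h₂(ε) where h₂ is the binary entropy function.
h₂(0.166) = −0.166·log₂0.166 − 0.834·log₂0.834 = 0.6485.
C = 1 − 0.6485 = 0.3515 bits per channel use.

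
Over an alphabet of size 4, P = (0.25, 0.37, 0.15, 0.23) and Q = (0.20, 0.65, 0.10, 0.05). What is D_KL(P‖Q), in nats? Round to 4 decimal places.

D(P‖Q) = Σ p·ln(p/q).
  0.25·ln(0.25/0.20) = 0.05579
  0.37·ln(0.37/0.65) = -0.20848
  0.15·ln(0.15/0.10) = 0.06082
  0.23·ln(0.23/0.05) = 0.35099
D(P‖Q) = 0.2591 nats.

0.2591 nats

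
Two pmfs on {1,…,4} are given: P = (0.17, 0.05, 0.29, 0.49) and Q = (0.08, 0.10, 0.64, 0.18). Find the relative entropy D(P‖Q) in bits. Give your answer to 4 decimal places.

0.5116 bits

D(P‖Q) = Σ p·log₂(p/q).
  0.17·log₂(0.17/0.08) = 0.18487
  0.05·log₂(0.05/0.10) = -0.05000
  0.29·log₂(0.29/0.64) = -0.33119
  0.49·log₂(0.49/0.18) = 0.70794
D(P‖Q) = 0.5116 bits.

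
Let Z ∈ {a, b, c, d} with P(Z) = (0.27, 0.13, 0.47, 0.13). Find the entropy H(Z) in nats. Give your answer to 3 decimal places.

H(Z) = −Σ p·ln p.
  −(0.27)·ln(0.27) = 0.3535
  −(0.13)·ln(0.13) = 0.2652
  −(0.47)·ln(0.47) = 0.3549
  −(0.13)·ln(0.13) = 0.2652
Sum: 0.3535 + 0.2652 + 0.3549 + 0.2652 = 1.239 nats.

1.239 nats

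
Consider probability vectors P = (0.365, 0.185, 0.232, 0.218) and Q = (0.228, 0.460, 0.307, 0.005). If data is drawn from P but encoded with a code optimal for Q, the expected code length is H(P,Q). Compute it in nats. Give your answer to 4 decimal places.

2.1123 nats

H(P,Q) = −Σ p·ln q.
  −0.365·ln(0.228) = 0.53962
  −0.185·ln(0.460) = 0.14366
  −0.232·ln(0.307) = 0.27397
  −0.218·ln(0.005) = 1.15503
H(P,Q) = 2.1123 nats.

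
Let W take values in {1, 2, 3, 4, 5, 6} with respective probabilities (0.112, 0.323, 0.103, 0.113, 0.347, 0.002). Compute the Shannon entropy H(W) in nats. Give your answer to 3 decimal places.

H(W) = −Σ p·ln p.
  −(0.112)·ln(0.112) = 0.2452
  −(0.323)·ln(0.323) = 0.3650
  −(0.103)·ln(0.103) = 0.2341
  −(0.113)·ln(0.113) = 0.2464
  −(0.347)·ln(0.347) = 0.3673
  −(0.002)·ln(0.002) = 0.0124
Sum: 0.2452 + 0.3650 + 0.2341 + 0.2464 + 0.3673 + 0.0124 = 1.470 nats.

1.470 nats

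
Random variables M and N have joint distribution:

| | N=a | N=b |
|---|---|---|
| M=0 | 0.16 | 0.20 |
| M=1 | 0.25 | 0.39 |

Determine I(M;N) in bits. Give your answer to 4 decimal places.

0.0020 bits

Marginals: p(M) = (0.3600, 0.6400), p(N) = (0.4100, 0.5900).
I(M;N) = Σ p(x,y)·log₂[p(x,y)/(p(x)p(y))].
  (0,a): 0.16·log₂(1.0840) = 0.01862
  (0,b): 0.20·log₂(0.9416) = -0.01736
  (1,a): 0.25·log₂(0.9527) = -0.01746
  (1,b): 0.39·log₂(1.0328) = 0.01818
Sum = 0.0020 bits.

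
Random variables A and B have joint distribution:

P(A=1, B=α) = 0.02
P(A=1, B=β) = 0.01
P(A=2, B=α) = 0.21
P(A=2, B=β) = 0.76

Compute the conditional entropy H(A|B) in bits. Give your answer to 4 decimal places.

0.1750 bits

Chain rule: H(A|B) = H(A,B) − H(B).
Marginals: p(A) = (0.0300, 0.9700), p(B) = (0.2300, 0.7700).
H(A,B) = 0.9530 bits; H(B) = 0.7780 bits.
H(A|B) = 0.9530 − 0.7780 = 0.1750 bits.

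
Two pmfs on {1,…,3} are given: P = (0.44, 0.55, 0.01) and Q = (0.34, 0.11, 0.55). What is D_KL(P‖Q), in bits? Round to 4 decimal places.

1.3829 bits

D(P‖Q) = Σ p·log₂(p/q).
  0.44·log₂(0.44/0.34) = 0.16367
  0.55·log₂(0.55/0.11) = 1.27706
  0.01·log₂(0.01/0.55) = -0.05781
D(P‖Q) = 1.3829 bits.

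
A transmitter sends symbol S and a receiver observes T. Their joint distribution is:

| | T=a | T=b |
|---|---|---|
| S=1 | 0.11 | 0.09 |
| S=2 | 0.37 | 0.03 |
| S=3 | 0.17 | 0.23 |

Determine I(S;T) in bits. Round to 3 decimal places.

Marginals: p(S) = (0.2000, 0.4000, 0.4000), p(T) = (0.6500, 0.3500).
I(S;T) = Σ p(x,y)·log₂[p(x,y)/(p(x)p(y))].
  (1,a): 0.11·log₂(0.8462) = -0.0265
  (1,b): 0.09·log₂(1.2857) = 0.0326
  (2,a): 0.37·log₂(1.4231) = 0.1883
  (2,b): 0.03·log₂(0.2143) = -0.0667
  (3,a): 0.17·log₂(0.6538) = -0.1042
  (3,b): 0.23·log₂(1.6429) = 0.1647
Sum = 0.188 bits.

0.188 bits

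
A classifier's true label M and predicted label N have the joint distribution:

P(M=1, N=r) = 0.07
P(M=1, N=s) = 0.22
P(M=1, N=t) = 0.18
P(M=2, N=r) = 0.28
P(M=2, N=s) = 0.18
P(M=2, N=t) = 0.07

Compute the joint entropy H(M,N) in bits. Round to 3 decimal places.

2.423 bits

H(M,N) = −Σ p(x,y)·log₂ p(x,y) over all 6 cells.
  cell (1,r): −0.07·log₂0.07 = 0.2686
  cell (1,s): −0.22·log₂0.22 = 0.4806
  cell (1,t): −0.18·log₂0.18 = 0.4453
  cell (2,r): −0.28·log₂0.28 = 0.5142
  cell (2,s): −0.18·log₂0.18 = 0.4453
  cell (2,t): −0.07·log₂0.07 = 0.2686
Sum = 2.423 bits.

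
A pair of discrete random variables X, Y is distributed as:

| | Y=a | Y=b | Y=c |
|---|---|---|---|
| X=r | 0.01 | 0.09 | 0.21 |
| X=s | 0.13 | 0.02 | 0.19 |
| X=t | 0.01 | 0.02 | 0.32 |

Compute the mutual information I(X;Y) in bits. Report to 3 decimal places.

0.209 bits

Marginals: p(X) = (0.3100, 0.3400, 0.3500), p(Y) = (0.1500, 0.1300, 0.7200).
I(X;Y) = Σ p(x,y)·log₂[p(x,y)/(p(x)p(y))].
  (r,a): 0.01·log₂(0.2151) = -0.0222
  (r,b): 0.09·log₂(2.2333) = 0.1043
  (r,c): 0.21·log₂(0.9409) = -0.0185
  (s,a): 0.13·log₂(2.5490) = 0.1755
  (s,b): 0.02·log₂(0.4525) = -0.0229
  (s,c): 0.19·log₂(0.7761) = -0.0695
  (t,a): 0.01·log₂(0.1905) = -0.0239
  (t,b): 0.02·log₂(0.4396) = -0.0237
  (t,c): 0.32·log₂(1.2698) = 0.1103
Sum = 0.209 bits.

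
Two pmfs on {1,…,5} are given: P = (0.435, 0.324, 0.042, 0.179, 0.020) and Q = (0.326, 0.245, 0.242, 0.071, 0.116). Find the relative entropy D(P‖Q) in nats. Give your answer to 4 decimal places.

0.2728 nats

D(P‖Q) = Σ p·ln(p/q).
  0.435·ln(0.435/0.326) = 0.12548
  0.324·ln(0.324/0.245) = 0.09055
  0.042·ln(0.042/0.242) = -0.07355
  0.179·ln(0.179/0.071) = 0.16552
  0.020·ln(0.020/0.116) = -0.03516
D(P‖Q) = 0.2728 nats.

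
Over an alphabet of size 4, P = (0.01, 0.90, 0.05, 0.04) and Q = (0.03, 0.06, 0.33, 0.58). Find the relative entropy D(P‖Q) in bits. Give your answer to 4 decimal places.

D(P‖Q) = Σ p·log₂(p/q).
  0.01·log₂(0.01/0.03) = -0.01585
  0.90·log₂(0.90/0.06) = 3.51620
  0.05·log₂(0.05/0.33) = -0.13612
  0.04·log₂(0.04/0.58) = -0.15432
D(P‖Q) = 3.2099 bits.

3.2099 bits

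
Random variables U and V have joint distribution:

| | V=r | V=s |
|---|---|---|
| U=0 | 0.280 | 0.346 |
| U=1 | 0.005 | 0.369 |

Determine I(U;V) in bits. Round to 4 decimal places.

0.2029 bits

Marginals: p(U) = (0.6260, 0.3740), p(V) = (0.2850, 0.7150).
I(U;V) = Σ p(x,y)·log₂[p(x,y)/(p(x)p(y))].
  (0,r): 0.280·log₂(1.5694) = 0.18206
  (0,s): 0.346·log₂(0.7730) = -0.12851
  (1,r): 0.005·log₂(0.0469) = -0.02207
  (1,s): 0.369·log₂(1.3799) = 0.17143
Sum = 0.2029 bits.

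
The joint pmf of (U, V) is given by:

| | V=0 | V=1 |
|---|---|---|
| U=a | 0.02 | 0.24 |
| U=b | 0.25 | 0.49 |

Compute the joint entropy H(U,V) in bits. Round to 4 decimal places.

H(U,V) = −Σ p(x,y)·log₂ p(x,y) over all 4 cells.
  cell (a,0): −0.02·log₂0.02 = 0.11288
  cell (a,1): −0.24·log₂0.24 = 0.49413
  cell (b,0): −0.25·log₂0.25 = 0.50000
  cell (b,1): −0.49·log₂0.49 = 0.50428
Sum = 1.6113 bits.

1.6113 bits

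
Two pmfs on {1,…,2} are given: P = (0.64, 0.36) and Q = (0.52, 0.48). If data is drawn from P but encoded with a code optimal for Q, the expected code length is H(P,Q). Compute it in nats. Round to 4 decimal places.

0.6827 nats

H(P,Q) = −Σ p·ln q.
  −0.64·ln(0.52) = 0.41851
  −0.36·ln(0.48) = 0.26423
H(P,Q) = 0.6827 nats.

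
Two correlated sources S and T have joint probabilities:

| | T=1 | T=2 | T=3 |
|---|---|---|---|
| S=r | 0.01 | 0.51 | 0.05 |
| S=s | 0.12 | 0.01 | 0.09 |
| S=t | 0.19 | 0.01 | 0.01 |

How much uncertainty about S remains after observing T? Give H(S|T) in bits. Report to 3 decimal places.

0.690 bits

Chain rule: H(S|T) = H(S,T) − H(T).
Marginals: p(S) = (0.5700, 0.2200, 0.2100), p(T) = (0.3200, 0.5300, 0.1500).
H(S,T) = 2.1122 bits; H(T) = 1.4220 bits.
H(S|T) = 2.1122 − 1.4220 = 0.690 bits.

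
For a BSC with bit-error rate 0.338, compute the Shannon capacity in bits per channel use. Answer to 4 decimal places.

Binary symmetric channel: C = 1 − h₂(ε) where h₂ is the binary entropy function.
h₂(0.338) = −0.338·log₂0.338 − 0.662·log₂0.662 = 0.9229.
C = 1 − 0.9229 = 0.0771 bits per channel use.

0.0771 bits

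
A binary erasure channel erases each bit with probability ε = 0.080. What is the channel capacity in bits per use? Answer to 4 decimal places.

0.9200 bits

Binary erasure channel: capacity C = 1 − ε.
C = 1 − 0.080 = 0.9200 bits per channel use.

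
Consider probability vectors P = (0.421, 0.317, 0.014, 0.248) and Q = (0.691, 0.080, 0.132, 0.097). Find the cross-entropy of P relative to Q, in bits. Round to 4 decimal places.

H(P,Q) = −Σ p·log₂ q.
  −0.421·log₂(0.691) = 0.22450
  −0.317·log₂(0.080) = 1.15510
  −0.014·log₂(0.132) = 0.04090
  −0.248·log₂(0.097) = 0.83474
H(P,Q) = 2.2552 bits.

2.2552 bits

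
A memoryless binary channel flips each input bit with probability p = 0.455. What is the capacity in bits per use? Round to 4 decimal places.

Binary symmetric channel: C = 1 − h₂(ε) where h₂ is the binary entropy function.
h₂(0.455) = −0.455·log₂0.455 − 0.545·log₂0.545 = 0.9941.
C = 1 − 0.9941 = 0.0059 bits per channel use.

0.0059 bits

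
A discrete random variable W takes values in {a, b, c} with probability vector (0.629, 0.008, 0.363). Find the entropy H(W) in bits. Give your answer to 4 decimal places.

H(W) = −Σ p·log₂ p.
  −(0.629)·log₂(0.629) = 0.42072
  −(0.008)·log₂(0.008) = 0.05573
  −(0.363)·log₂(0.363) = 0.53069
Sum: 0.42072 + 0.05573 + 0.53069 = 1.0071 bits.

1.0071 bits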